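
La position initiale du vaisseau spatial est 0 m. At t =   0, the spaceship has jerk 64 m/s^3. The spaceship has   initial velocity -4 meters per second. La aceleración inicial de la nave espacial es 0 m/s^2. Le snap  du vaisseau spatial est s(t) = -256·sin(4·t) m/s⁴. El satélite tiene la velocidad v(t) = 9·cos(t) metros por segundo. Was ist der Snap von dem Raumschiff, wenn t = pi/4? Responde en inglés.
Using s(t) = -256·sin(4·t) and substituting t = pi/4, we find s = 0.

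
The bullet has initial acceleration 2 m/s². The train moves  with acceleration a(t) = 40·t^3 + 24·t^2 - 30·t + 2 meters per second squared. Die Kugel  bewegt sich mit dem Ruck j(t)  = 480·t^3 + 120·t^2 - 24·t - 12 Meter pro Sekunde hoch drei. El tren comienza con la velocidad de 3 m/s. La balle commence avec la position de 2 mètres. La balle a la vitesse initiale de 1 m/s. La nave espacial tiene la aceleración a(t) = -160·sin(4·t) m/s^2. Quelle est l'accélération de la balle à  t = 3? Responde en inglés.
We must find the antiderivative of our jerk equation j(t) = 480·t^3 + 120·t^2 - 24·t - 12 1 time. Integrating jerk and using the initial condition a(0) = 2, we get a(t) = 120·t^4 + 40·t^3 - 12·t^2 - 12·t + 2. We have acceleration a(t) = 120·t^4 + 40·t^3 - 12·t^2 - 12·t + 2. Substituting t = 3: a(3) = 10658.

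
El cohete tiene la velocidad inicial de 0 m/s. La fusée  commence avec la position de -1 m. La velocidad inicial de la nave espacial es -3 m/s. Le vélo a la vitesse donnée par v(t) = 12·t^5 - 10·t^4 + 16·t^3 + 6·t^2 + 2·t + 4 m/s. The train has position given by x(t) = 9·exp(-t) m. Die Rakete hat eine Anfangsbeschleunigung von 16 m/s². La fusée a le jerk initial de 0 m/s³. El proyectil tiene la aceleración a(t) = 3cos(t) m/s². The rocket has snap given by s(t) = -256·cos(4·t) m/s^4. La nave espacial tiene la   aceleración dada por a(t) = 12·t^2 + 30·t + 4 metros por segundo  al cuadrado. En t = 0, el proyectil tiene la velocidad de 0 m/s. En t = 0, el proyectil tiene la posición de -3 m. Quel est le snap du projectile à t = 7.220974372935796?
En partant de l'accélération a(t) = 3·cos(t), nous prenons 2 dérivées. En dérivant l'accélération, nous obtenons le jerk: j(t) = -3·sin(t). La dérivée du jerk donne le snap: s(t) = -3·cos(t). En utilisant s(t) = -3·cos(t) et en substituant t = 7.220974372935796, nous trouvons s = -1.77471611977582.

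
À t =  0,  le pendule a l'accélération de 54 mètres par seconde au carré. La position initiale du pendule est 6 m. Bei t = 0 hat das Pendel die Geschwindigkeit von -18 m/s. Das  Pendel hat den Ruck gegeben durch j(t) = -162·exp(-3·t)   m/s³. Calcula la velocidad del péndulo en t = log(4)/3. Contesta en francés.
Pour résoudre ceci, nous devons prendre 2 primitives de notre équation du jerk j(t) = -162·exp(-3·t). La primitive du jerk, avec a(0) = 54, donne l'accélération: a(t) = 54·exp(-3·t). En prenant ∫a(t)dt et en appliquant v(0) = -18, nous trouvons v(t) = -18·exp(-3·t). Nous avons la vitesse v(t) = -18·exp(-3·t). En substituant t = log(4)/3: v(log(4)/3) = -9/2.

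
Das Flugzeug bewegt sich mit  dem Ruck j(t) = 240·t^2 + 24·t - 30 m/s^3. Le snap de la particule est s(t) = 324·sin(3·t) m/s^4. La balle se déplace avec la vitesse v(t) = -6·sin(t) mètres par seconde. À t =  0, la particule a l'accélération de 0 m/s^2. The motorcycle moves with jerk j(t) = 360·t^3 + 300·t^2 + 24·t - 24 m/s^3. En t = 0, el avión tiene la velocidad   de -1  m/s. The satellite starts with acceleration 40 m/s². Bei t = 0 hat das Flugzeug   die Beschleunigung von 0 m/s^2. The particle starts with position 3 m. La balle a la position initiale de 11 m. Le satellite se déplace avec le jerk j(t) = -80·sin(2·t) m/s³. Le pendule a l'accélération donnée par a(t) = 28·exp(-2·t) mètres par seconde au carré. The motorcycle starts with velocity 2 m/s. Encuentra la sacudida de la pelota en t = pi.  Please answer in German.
Um dies zu lösen, müssen wir 2 Ableitungen unserer Gleichung für die Geschwindigkeit v(t) = -6·sin(t) nehmen. Mit d/dt von v(t) finden wir a(t) = -6·cos(t). Die Ableitung von der Beschleunigung ergibt den Ruck: j(t) = 6·sin(t). Aus der Gleichung für den Ruck j(t) = 6·sin(t), setzen wir t = pi ein und erhalten j = 0.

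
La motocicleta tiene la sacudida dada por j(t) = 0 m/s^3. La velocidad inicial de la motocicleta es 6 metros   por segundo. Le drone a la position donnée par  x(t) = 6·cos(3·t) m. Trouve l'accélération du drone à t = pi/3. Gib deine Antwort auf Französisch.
Nous devons dériver notre équation de la position x(t) = 6·cos(3·t) 2 fois. En dérivant la position, nous obtenons la vitesse: v(t) = -18·sin(3·t). En prenant d/dt de v(t), nous trouvons a(t) = -54·cos(3·t). De l'équation de l'accélération a(t) = -54·cos(3·t), nous substituons t = pi/3 pour obtenir a = 54.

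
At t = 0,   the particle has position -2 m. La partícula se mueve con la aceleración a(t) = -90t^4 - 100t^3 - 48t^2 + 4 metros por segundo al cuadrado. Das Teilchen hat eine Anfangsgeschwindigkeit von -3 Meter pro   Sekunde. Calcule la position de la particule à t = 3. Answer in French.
En partant de l'accélération a(t) = -90·t^4 - 100·t^3 - 48·t^2 + 4, nous prenons 2 intégrales. En intégrant l'accélération et en utilisant la condition initiale v(0) = -3, nous obtenons v(t) = -18·t^5 - 25·t^4 - 16·t^3 + 4·t - 3. La primitive de la vitesse, avec x(0) = -2, donne la position: x(t) = -3·t^6 - 5·t^5 - 4·t^4 + 2·t^2 - 3·t - 2. Nous avons la position x(t) = -3·t^6 - 5·t^5 - 4·t^4 + 2·t^2 - 3·t - 2. En substituant t = 3: x(3) = -3719.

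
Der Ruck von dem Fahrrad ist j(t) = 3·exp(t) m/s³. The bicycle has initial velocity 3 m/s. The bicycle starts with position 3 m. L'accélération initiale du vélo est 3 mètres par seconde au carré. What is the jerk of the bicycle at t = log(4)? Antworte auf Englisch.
We have jerk j(t) = 3·exp(t). Substituting t = log(4): j(log(4)) = 12.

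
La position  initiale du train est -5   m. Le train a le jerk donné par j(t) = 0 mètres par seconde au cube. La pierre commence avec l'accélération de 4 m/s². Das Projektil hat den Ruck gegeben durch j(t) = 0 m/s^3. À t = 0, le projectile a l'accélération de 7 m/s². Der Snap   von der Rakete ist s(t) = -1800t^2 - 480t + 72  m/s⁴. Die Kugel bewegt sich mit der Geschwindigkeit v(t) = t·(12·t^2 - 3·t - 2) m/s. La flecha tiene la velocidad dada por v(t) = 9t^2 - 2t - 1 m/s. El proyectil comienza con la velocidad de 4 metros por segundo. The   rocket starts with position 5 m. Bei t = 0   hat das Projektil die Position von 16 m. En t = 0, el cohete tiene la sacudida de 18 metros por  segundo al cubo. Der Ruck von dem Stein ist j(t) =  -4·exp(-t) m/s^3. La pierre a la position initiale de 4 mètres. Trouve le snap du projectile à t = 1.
Pour résoudre ceci, nous devons prendre 1 dérivée de notre équation du jerk j(t) = 0. En dérivant le jerk, nous obtenons le snap: s(t) = 0. Nous avons le snap s(t) = 0. En substituant t = 1: s(1) = 0.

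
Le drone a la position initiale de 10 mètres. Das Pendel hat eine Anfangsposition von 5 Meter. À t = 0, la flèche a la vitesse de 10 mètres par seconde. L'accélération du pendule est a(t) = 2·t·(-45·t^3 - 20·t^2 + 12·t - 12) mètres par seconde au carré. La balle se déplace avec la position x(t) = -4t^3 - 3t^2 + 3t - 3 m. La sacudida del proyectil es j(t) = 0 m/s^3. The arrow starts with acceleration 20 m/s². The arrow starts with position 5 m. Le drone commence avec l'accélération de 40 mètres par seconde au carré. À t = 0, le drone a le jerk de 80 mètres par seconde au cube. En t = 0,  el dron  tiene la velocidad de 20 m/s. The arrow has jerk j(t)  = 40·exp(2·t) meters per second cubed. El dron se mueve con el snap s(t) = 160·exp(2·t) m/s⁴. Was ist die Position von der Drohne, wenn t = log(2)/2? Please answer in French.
En partant du snap s(t) = 160·exp(2·t), nous prenons 4 intégrales. La primitive du snap, avec j(0) = 80, donne le jerk: j(t) = 80·exp(2·t). L'intégrale du jerk, avec a(0) = 40, donne l'accélération: a(t) = 40·exp(2·t). La primitive de l'accélération, avec v(0) = 20, donne la vitesse: v(t) = 20·exp(2·t). L'intégrale de la vitesse, avec x(0) = 10, donne la position: x(t) = 10·exp(2·t). De l'équation de la position x(t) = 10·exp(2·t), nous substituons t = log(2)/2 pour obtenir x = 20.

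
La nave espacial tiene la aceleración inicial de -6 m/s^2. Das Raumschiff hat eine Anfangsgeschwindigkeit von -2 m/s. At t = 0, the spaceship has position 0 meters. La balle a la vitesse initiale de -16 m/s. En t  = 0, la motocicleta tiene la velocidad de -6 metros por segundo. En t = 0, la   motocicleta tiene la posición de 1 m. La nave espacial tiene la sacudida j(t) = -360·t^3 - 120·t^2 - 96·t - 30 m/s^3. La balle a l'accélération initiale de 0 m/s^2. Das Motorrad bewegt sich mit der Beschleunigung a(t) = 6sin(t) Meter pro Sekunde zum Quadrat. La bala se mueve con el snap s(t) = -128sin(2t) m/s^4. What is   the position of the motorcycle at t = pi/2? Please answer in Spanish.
Necesitamos integrar nuestra ecuación de la aceleración a(t) = 6·sin(t) 2 veces. Tomando ∫a(t)dt y aplicando v(0) = -6, encontramos v(t) = -6·cos(t). Integrando la velocidad y usando la condición inicial x(0) = 1, obtenemos x(t) = 1 - 6·sin(t). Usando x(t) = 1 - 6·sin(t) y sustituyendo t = pi/2, encontramos x = -5.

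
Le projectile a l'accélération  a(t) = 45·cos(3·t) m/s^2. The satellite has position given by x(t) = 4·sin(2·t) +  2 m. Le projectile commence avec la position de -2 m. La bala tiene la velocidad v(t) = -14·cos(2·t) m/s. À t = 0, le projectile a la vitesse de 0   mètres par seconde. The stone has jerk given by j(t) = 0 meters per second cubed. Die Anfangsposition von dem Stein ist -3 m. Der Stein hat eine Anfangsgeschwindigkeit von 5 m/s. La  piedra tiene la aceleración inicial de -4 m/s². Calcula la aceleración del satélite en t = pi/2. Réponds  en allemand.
Um dies zu lösen, müssen wir 2 Ableitungen unserer Gleichung für die Position x(t) = 4·sin(2·t) + 2 nehmen. Mit d/dt von x(t) finden wir v(t) = 8·cos(2·t). Die Ableitung von der Geschwindigkeit ergibt die Beschleunigung: a(t) = -16·sin(2·t). Wir haben die Beschleunigung a(t) = -16·sin(2·t). Durch Einsetzen von t = pi/2: a(pi/2) = 0.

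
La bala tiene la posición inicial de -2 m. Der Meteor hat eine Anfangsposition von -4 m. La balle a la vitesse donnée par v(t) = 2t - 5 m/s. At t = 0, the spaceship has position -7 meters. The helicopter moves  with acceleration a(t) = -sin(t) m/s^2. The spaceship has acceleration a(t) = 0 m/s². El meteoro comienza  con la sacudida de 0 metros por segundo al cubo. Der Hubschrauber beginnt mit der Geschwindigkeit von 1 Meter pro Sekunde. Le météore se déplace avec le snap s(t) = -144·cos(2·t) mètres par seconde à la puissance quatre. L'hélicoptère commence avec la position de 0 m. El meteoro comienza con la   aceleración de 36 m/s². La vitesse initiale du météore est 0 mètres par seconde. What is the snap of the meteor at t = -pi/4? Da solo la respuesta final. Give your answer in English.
The answer is 0.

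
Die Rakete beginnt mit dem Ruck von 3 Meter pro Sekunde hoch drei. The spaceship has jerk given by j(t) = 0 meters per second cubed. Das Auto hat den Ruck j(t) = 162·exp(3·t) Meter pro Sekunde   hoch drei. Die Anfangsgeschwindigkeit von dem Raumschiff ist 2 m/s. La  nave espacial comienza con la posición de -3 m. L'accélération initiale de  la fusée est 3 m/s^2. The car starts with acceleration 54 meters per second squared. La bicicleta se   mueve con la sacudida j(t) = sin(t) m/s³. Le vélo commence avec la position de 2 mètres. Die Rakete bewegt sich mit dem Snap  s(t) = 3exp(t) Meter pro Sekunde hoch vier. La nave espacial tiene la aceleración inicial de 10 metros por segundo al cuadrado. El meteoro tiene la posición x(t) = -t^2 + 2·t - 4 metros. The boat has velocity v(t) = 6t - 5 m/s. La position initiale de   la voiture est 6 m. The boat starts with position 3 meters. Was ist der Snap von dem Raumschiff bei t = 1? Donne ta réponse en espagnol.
Partiendo de la sacudida j(t) = 0, tomamos 1 derivada. Tomando d/dt de j(t), encontramos s(t) = 0. Tenemos el snap s(t) = 0. Sustituyendo t = 1: s(1) = 0.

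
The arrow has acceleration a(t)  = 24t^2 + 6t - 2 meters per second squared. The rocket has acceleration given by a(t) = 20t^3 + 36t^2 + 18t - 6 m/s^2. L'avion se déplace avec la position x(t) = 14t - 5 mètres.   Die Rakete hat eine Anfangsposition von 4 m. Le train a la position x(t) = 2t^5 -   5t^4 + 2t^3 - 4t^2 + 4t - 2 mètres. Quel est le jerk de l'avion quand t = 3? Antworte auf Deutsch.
Ausgehend von der Position x(t) = 14·t - 5, nehmen wir 3 Ableitungen. Durch Ableiten von der Position erhalten wir die Geschwindigkeit: v(t) = 14. Mit d/dt von v(t) finden wir a(t) = 0. Die Ableitung von der Beschleunigung ergibt den Ruck: j(t) = 0. Wir haben den Ruck j(t) = 0. Durch Einsetzen von t = 3: j(3) = 0.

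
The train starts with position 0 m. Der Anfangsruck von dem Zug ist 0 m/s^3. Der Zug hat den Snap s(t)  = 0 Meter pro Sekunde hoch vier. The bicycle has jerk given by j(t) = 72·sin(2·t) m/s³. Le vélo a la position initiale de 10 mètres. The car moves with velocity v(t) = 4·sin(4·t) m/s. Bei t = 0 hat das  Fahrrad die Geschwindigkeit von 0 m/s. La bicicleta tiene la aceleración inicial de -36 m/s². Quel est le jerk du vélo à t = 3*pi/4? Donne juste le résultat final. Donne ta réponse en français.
j(3*pi/4) = -72.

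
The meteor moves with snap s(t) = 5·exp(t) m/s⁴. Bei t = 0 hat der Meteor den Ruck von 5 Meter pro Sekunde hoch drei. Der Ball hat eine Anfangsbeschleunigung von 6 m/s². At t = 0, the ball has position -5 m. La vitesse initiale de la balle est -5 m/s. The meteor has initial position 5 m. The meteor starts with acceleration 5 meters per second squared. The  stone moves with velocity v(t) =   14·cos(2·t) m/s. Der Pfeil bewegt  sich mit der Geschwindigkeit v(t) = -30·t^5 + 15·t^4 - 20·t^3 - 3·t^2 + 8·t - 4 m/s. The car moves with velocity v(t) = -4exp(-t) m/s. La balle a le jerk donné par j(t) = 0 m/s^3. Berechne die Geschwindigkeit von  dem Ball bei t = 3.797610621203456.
Wir müssen das Integral unserer Gleichung für den Ruck j(t) = 0 2-mal finden. Die Stammfunktion von dem Ruck, mit a(0) = 6, ergibt die Beschleunigung: a(t) = 6. Durch Integration von der Beschleunigung und Verwendung der Anfangsbedingung v(0) = -5, erhalten wir v(t) = 6·t - 5. Mit v(t) = 6·t - 5 und Einsetzen von t = 3.797610621203456, finden wir v = 17.7856637272207.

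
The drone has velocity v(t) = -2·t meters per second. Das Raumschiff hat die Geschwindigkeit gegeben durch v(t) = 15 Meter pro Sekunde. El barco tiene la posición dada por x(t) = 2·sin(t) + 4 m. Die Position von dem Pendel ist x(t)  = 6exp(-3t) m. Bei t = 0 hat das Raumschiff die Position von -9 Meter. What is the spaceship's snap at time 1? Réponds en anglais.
We must differentiate our velocity equation v(t) = 15 3 times. Differentiating velocity, we get acceleration: a(t) = 0. Taking d/dt of a(t), we find j(t) = 0. Differentiating jerk, we get snap: s(t) = 0. From the given snap equation s(t) = 0, we substitute t = 1 to get s = 0.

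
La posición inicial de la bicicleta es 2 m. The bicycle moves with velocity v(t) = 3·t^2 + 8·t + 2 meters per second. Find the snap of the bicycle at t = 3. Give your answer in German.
Wir müssen unsere Gleichung für die Geschwindigkeit v(t) = 3·t^2 + 8·t + 2 3-mal ableiten. Die Ableitung von der Geschwindigkeit ergibt die Beschleunigung: a(t) = 6·t + 8. Durch Ableiten von der Beschleunigung erhalten wir den Ruck: j(t) = 6. Durch Ableiten von dem Ruck erhalten wir den Snap: s(t) = 0. Wir haben den Snap s(t) = 0. Durch Einsetzen von t = 3: s(3) = 0.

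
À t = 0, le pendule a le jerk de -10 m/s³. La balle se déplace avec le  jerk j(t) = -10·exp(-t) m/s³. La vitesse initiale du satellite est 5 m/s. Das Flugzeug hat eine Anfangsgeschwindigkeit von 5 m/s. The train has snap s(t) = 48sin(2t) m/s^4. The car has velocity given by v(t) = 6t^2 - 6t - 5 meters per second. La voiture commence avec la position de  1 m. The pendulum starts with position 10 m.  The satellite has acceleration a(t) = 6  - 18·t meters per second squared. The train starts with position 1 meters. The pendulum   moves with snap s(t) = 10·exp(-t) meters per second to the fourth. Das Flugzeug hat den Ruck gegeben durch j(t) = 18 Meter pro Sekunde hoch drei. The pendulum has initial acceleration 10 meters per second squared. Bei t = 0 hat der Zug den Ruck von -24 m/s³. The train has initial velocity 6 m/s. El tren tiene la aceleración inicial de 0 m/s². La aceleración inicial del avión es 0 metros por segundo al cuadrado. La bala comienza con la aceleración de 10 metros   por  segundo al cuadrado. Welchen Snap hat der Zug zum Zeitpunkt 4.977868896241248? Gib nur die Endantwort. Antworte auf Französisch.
La réponse est -24.3053403743130.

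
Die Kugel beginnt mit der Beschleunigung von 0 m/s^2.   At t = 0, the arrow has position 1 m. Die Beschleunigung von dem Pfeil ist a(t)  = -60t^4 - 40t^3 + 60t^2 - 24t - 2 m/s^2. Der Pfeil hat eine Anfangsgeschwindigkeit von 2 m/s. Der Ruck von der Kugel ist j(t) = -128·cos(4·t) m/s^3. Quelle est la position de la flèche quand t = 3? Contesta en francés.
En partant de l'accélération a(t) = -60·t^4 - 40·t^3 + 60·t^2 - 24·t - 2, nous prenons 2 primitives. L'intégrale de l'accélération, avec v(0) = 2, donne la vitesse: v(t) = -12·t^5 - 10·t^4 + 20·t^3 - 12·t^2 - 2·t + 2. En prenant ∫v(t)dt et en appliquant x(0) = 1, nous trouvons x(t) = -2·t^6 - 2·t^5 + 5·t^4 - 4·t^3 - t^2 + 2·t + 1. En utilisant x(t) = -2·t^6 - 2·t^5 + 5·t^4 - 4·t^3 - t^2 + 2·t + 1 et en substituant t = 3, nous trouvons x = -1649.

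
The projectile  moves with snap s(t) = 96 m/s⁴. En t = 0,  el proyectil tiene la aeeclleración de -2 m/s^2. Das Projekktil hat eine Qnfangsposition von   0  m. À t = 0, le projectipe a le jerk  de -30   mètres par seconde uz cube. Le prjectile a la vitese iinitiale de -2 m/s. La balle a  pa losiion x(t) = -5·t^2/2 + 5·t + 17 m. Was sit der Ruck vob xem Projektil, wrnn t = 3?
Wir müssen unsere Gleichung für den Snap s(t) = 96 1-mal integrieren. Mit ∫s(t)dt und Anwendung von j(0) = -30, finden wir j(t) = 96·t - 30. Aus der Gleichung für den Ruck j(t) = 96·t - 30, setzen wir t = 3 ein und erhalten j = 258.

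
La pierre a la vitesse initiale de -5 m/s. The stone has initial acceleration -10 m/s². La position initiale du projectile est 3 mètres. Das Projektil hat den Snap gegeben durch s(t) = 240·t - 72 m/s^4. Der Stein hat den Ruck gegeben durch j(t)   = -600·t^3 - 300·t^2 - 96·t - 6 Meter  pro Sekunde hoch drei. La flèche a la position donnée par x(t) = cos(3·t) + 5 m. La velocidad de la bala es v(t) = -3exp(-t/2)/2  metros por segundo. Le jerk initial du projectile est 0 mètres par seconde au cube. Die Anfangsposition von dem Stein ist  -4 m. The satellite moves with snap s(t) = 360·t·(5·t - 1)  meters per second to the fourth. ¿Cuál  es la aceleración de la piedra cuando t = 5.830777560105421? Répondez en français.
Pour résoudre ceci, nous devons prendre 1 intégrale de notre équation du jerk j(t) = -600·t^3 - 300·t^2 - 96·t - 6. La primitive du jerk est l'accélération. En utilisant a(0) = -10, nous obtenons a(t) = -150·t^4 - 100·t^3 - 48·t^2 - 6·t - 10. De l'équation de l'accélération a(t) = -150·t^4 - 100·t^3 - 48·t^2 - 6·t - 10, nous substituons t = 5.830777560105421 pour obtenir a = -194879.608925879.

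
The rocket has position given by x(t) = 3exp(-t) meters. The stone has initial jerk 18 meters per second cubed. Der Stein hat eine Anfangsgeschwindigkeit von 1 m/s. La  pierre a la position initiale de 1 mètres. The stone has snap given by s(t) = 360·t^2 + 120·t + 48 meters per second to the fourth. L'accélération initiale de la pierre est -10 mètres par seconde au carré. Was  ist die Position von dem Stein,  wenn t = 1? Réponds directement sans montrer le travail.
Bei t = 1, x = 4.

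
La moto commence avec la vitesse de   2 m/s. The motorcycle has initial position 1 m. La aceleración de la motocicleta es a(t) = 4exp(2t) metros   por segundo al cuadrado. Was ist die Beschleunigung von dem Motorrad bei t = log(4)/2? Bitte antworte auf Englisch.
We have acceleration a(t) = 4·exp(2·t). Substituting t = log(4)/2: a(log(4)/2) = 16.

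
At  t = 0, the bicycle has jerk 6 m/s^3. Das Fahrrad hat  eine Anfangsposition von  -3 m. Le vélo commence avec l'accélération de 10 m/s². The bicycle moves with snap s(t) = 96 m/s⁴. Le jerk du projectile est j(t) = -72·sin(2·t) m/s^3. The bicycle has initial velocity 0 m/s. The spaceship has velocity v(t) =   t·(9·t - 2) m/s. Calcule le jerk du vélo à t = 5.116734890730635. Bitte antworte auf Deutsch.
Wir müssen die Stammfunktion unserer Gleichung für den Snap s(t) = 96 1-mal finden. Mit ∫s(t)dt und Anwendung von j(0) = 6, finden wir j(t) = 96·t + 6. Mit j(t) = 96·t + 6 und Einsetzen von t = 5.116734890730635, finden wir j = 497.206549510141.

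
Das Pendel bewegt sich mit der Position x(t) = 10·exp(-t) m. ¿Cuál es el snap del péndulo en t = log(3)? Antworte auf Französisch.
Pour résoudre ceci, nous devons prendre 4 dérivées de notre équation de la position x(t) = 10·exp(-t). En dérivant la position, nous obtenons la vitesse: v(t) = -10·exp(-t). En dérivant la vitesse, nous obtenons l'accélération: a(t) = 10·exp(-t). En prenant d/dt de a(t), nous trouvons j(t) = -10·exp(-t). En prenant d/dt de j(t), nous trouvons s(t) = 10·exp(-t). En utilisant s(t) = 10·exp(-t) et en substituant t = log(3), nous trouvons s = 10/3.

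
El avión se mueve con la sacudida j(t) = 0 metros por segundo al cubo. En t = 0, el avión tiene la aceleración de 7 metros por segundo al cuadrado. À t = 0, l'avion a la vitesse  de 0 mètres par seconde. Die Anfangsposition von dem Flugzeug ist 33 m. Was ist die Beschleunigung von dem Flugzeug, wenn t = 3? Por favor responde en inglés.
We need to integrate our jerk equation j(t) = 0 1 time. The antiderivative of jerk is acceleration. Using a(0) = 7, we get a(t) = 7. From the given acceleration equation a(t) = 7, we substitute t = 3 to get a = 7.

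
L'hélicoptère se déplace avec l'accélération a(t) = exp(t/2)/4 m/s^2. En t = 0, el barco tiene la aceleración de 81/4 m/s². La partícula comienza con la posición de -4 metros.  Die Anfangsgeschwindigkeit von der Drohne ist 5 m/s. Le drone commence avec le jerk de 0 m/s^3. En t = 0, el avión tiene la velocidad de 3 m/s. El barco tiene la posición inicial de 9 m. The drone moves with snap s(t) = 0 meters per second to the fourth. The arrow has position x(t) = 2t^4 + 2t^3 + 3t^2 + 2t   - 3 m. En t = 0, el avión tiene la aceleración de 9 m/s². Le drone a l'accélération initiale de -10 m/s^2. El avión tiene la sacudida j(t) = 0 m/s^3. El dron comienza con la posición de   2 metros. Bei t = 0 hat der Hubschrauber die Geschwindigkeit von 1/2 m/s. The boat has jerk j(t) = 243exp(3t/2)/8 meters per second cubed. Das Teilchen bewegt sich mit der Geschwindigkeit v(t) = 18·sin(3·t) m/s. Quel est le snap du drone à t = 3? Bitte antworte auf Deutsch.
Mit s(t) = 0 und Einsetzen von t = 3, finden wir s = 0.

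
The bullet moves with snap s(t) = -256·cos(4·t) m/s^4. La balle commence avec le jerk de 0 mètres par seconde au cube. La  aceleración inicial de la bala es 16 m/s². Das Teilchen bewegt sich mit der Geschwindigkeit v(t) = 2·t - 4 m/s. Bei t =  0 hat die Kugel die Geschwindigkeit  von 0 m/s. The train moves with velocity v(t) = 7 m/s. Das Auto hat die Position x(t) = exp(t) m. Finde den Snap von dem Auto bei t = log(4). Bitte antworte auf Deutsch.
Um dies zu lösen, müssen wir 4 Ableitungen unserer Gleichung für die Position x(t) = exp(t) nehmen. Durch Ableiten von der Position erhalten wir die Geschwindigkeit: v(t) = exp(t). Die Ableitung von der Geschwindigkeit ergibt die Beschleunigung: a(t) = exp(t). Durch Ableiten von der Beschleunigung erhalten wir den Ruck: j(t) = exp(t). Durch Ableiten von dem Ruck erhalten wir den Snap: s(t) = exp(t). Aus der Gleichung für den Snap s(t) = exp(t), setzen wir t = log(4) ein und erhalten s = 4.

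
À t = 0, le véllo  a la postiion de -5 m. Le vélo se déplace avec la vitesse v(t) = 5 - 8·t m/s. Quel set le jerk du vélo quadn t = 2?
Pour résoudre ceci, nous devons prendre 2 dérivées de notre équation de la vitesse v(t) = 5 - 8·t. La dérivée de la vitesse donne l'accélération: a(t) = -8. La dérivée de l'accélération donne le jerk: j(t) = 0. De l'équation du jerk j(t) = 0, nous substituons t = 2 pour obtenir j = 0.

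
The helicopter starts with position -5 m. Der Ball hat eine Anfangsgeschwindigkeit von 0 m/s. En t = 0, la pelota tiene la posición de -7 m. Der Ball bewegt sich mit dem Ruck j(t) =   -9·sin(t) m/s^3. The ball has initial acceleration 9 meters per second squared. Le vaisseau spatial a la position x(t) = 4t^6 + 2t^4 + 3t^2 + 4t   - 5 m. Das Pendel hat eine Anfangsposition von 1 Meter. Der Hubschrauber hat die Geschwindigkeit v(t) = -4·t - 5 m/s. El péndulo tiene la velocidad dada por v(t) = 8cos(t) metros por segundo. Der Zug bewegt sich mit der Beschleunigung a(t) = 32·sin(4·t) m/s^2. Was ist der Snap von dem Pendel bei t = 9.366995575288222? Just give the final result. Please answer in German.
s(9.366995575288222) = 0.462001894702990.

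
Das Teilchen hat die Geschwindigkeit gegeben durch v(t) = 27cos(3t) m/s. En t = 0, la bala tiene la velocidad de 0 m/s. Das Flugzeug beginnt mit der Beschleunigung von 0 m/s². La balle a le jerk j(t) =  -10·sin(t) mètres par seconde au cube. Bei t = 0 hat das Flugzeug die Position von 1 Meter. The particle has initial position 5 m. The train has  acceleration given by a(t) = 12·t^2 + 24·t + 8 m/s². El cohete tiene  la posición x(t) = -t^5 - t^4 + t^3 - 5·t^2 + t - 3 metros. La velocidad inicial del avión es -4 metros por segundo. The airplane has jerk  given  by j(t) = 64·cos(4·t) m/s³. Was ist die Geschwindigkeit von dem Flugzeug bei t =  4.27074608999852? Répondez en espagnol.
Necesitamos integrar nuestra ecuación de la sacudida j(t) = 64·cos(4·t) 2 veces. La integral de la sacudida es la aceleración. Usando a(0) = 0, obtenemos a(t) = 16·sin(4·t). La antiderivada de la aceleración, con v(0) = -4, da la velocidad: v(t) = -4·cos(4·t). Usando v(t) = -4·cos(4·t) y sustituyendo t = 4.27074608999852, encontramos v = 0.778108075620419.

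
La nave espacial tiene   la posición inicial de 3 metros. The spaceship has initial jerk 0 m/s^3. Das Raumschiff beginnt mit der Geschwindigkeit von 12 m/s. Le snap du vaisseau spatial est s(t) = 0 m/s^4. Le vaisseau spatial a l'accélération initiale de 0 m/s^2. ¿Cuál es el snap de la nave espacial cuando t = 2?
Tenemos el snap s(t) = 0. Sustituyendo t = 2: s(2) = 0.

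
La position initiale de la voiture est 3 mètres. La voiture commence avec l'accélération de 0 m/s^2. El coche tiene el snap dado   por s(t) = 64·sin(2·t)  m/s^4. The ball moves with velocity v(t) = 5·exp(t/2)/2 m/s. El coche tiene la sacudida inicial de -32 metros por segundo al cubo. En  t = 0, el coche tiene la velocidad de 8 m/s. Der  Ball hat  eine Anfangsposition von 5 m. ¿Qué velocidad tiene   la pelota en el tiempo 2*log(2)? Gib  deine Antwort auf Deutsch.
Wir haben die Geschwindigkeit v(t) = 5·exp(t/2)/2. Durch Einsetzen von t = 2*log(2): v(2*log(2)) = 5.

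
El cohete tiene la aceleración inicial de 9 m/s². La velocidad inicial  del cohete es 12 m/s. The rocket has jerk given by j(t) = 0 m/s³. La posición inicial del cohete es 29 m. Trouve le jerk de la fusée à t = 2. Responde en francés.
De l'équation du jerk j(t) = 0, nous substituons t = 2 pour obtenir j = 0.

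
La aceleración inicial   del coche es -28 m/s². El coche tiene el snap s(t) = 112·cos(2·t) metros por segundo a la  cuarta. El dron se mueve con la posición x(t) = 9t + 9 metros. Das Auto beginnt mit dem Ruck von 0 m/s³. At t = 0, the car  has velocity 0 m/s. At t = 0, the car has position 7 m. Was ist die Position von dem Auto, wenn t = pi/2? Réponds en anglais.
Starting from snap s(t) = 112·cos(2·t), we take 4 integrals. The antiderivative of snap, with j(0) = 0, gives jerk: j(t) = 56·sin(2·t). Integrating jerk and using the initial condition a(0) = -28, we get a(t) = -28·cos(2·t). Integrating acceleration and using the initial condition v(0) = 0, we get v(t) = -14·sin(2·t). Taking ∫v(t)dt and applying x(0) = 7, we find x(t) = 7·cos(2·t). Using x(t) = 7·cos(2·t) and substituting t = pi/2, we find x = -7.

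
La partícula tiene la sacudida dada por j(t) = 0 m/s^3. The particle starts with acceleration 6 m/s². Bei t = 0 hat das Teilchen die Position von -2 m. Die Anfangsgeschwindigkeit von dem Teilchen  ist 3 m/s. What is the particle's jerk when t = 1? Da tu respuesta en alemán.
Mit j(t) = 0 und Einsetzen von t = 1, finden wir j = 0.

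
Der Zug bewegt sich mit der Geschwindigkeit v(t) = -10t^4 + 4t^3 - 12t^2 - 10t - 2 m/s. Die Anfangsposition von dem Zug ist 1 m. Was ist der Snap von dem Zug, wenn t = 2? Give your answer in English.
Starting from velocity v(t) = -10·t^4 + 4·t^3 - 12·t^2 - 10·t - 2, we take 3 derivatives. Differentiating velocity, we get acceleration: a(t) = -40·t^3 + 12·t^2 - 24·t - 10. Taking d/dt of a(t), we find j(t) = -120·t^2 + 24·t - 24. Taking d/dt of j(t), we find s(t) = 24 - 240·t. We have snap s(t) = 24 - 240·t. Substituting t = 2: s(2) = -456.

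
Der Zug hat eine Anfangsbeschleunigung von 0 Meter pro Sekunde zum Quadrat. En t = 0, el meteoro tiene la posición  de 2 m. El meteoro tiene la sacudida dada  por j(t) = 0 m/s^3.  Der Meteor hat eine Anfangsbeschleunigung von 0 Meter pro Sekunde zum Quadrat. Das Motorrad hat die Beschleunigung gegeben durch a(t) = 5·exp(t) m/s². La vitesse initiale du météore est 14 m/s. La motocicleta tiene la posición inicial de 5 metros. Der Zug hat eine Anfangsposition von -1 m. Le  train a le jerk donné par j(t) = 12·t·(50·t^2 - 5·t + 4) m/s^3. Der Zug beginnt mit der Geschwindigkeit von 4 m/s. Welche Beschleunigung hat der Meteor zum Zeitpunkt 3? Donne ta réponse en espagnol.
Necesitamos integrar nuestra ecuación de la sacudida j(t) = 0 1 vez. Integrando la sacudida y usando la condición inicial a(0) = 0, obtenemos a(t) = 0. De la ecuación de la aceleración a(t) = 0, sustituimos t = 3 para obtener a = 0.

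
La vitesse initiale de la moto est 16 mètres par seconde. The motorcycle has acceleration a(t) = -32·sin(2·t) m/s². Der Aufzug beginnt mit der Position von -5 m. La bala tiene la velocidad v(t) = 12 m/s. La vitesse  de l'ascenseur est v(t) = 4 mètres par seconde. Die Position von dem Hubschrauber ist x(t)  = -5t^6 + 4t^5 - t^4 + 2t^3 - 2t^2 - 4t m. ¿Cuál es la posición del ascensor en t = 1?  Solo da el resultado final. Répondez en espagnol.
x(1) = -1.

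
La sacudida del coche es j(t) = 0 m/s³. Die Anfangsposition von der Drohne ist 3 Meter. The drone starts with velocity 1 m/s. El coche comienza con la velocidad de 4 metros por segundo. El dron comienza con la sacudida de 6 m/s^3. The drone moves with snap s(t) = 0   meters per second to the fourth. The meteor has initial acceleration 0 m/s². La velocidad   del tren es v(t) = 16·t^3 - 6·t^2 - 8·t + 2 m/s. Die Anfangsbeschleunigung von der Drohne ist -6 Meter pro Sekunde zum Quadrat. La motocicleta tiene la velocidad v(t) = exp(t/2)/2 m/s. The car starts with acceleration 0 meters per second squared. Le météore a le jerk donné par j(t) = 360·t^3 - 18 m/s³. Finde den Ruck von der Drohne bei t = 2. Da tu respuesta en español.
Partiendo del snap s(t) = 0, tomamos 1 antiderivada. Integrando el snap y usando la condición inicial j(0) = 6, obtenemos j(t) = 6. De la ecuación de la sacudida j(t) = 6, sustituimos t = 2 para obtener j = 6.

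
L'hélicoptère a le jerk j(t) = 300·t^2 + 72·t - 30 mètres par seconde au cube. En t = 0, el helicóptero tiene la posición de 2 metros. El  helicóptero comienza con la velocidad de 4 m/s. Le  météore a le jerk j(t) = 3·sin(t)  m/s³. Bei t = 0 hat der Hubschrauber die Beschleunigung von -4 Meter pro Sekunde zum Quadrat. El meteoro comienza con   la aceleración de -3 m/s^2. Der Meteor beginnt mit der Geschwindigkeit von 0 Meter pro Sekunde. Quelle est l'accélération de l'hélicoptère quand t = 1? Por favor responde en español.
Para resolver esto, necesitamos tomar 1 antiderivada de nuestra ecuación de la sacudida j(t) = 300·t^2 + 72·t - 30. La integral de la sacudida, con a(0) = -4, da la aceleración: a(t) = 100·t^3 + 36·t^2 - 30·t - 4. Usando a(t) = 100·t^3 + 36·t^2 - 30·t - 4 y sustituyendo t = 1, encontramos a = 102.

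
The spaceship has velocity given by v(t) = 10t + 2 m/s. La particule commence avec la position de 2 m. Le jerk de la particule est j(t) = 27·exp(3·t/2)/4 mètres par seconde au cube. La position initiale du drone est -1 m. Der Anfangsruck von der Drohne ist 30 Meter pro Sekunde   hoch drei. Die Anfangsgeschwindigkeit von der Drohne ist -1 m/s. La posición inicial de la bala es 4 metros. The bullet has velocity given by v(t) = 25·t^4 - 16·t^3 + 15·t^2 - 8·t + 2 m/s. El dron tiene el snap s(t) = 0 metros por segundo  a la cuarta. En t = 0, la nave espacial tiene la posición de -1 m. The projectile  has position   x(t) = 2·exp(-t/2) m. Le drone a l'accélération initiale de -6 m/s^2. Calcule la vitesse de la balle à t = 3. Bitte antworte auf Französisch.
Nous avons la vitesse v(t) = 25·t^4 - 16·t^3 + 15·t^2 - 8·t + 2. En substituant t = 3: v(3) = 1706.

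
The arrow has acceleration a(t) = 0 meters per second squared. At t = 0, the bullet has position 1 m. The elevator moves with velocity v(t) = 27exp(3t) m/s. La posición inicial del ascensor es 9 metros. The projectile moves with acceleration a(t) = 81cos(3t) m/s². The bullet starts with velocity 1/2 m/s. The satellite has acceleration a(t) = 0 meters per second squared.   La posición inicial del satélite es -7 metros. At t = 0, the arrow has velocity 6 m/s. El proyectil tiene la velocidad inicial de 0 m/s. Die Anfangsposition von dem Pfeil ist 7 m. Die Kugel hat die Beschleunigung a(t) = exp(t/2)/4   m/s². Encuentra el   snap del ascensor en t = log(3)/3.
Partiendo de la velocidad v(t) = 27·exp(3·t), tomamos 3 derivadas. Derivando la velocidad, obtenemos la aceleración: a(t) = 81·exp(3·t). La derivada de la aceleración da la sacudida: j(t) = 243·exp(3·t). Derivando la sacudida, obtenemos el snap: s(t) = 729·exp(3·t). Tenemos el snap s(t) = 729·exp(3·t). Sustituyendo t = log(3)/3: s(log(3)/3) = 2187.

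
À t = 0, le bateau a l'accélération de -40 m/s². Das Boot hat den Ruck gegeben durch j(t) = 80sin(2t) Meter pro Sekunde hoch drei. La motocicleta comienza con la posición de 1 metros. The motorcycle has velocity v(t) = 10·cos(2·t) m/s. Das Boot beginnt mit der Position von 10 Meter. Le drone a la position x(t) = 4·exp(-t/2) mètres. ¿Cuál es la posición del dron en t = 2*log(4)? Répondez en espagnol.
De la ecuación de la posición x(t) = 4·exp(-t/2), sustituimos t = 2*log(4) para obtener x = 1.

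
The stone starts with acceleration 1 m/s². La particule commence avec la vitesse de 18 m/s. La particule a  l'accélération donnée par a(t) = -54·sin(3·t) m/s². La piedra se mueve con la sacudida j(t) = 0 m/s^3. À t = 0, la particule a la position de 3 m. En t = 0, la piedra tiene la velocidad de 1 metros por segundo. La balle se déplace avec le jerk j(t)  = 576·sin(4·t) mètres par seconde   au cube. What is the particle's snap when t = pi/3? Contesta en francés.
Pour résoudre ceci, nous devons prendre 2 dérivées de notre équation de l'accélération a(t) = -54·sin(3·t). En dérivant l'accélération, nous obtenons le jerk: j(t) = -162·cos(3·t). En prenant d/dt de j(t), nous trouvons s(t) = 486·sin(3·t). Nous avons le snap s(t) = 486·sin(3·t). En substituant t = pi/3: s(pi/3) = 0.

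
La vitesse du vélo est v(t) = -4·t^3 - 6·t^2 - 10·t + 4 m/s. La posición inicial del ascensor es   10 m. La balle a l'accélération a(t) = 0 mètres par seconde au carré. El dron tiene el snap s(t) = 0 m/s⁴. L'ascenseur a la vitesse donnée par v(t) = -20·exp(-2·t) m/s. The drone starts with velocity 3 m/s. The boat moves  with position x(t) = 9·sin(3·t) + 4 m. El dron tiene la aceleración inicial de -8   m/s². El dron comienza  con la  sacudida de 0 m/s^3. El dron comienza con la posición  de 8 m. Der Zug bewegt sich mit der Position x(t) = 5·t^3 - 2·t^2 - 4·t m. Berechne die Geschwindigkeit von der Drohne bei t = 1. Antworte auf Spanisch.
Para resolver esto, necesitamos tomar 3 antiderivadas de nuestra ecuación del snap s(t) = 0. Integrando el snap y usando la condición inicial j(0) = 0, obtenemos j(t) = 0. La integral de la sacudida, con a(0) = -8, da la aceleración: a(t) = -8. Integrando la aceleración y usando la condición inicial v(0) = 3, obtenemos v(t) = 3 - 8·t. Usando v(t) = 3 - 8·t y sustituyendo t = 1, encontramos v = -5.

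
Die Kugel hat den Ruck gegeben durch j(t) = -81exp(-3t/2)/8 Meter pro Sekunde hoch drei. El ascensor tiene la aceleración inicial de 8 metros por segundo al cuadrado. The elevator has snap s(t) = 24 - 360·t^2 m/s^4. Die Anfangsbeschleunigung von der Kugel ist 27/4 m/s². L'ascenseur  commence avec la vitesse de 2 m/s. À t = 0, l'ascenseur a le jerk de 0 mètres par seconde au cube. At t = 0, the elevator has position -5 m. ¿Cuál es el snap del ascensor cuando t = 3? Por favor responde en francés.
Nous avons le snap s(t) = 24 - 360·t^2. En substituant t = 3: s(3) = -3216.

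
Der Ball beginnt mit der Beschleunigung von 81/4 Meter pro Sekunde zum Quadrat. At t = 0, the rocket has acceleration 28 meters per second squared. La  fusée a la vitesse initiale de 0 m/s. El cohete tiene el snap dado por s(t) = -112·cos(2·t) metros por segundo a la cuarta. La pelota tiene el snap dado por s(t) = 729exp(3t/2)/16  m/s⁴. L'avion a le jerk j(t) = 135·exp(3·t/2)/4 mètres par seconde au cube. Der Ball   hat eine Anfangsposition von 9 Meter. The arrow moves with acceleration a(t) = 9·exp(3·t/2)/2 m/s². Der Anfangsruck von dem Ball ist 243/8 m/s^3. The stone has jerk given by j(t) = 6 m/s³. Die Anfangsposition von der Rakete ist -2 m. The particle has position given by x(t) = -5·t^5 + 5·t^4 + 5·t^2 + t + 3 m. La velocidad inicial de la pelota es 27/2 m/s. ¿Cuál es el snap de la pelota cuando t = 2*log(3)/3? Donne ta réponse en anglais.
From the given snap equation s(t) = 729·exp(3·t/2)/16, we substitute t = 2*log(3)/3 to get s = 2187/16.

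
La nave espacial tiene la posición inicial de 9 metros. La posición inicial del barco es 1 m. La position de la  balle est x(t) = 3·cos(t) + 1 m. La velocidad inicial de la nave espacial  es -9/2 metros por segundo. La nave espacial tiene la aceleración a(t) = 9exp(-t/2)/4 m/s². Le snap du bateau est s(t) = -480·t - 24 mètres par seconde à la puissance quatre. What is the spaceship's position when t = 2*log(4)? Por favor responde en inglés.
We must find the integral of our acceleration equation a(t) = 9·exp(-t/2)/4 2 times. The antiderivative of acceleration is velocity. Using v(0) = -9/2, we get v(t) = -9·exp(-t/2)/2. The integral of velocity is position. Using x(0) = 9, we get x(t) = 9·exp(-t/2). Using x(t) = 9·exp(-t/2) and substituting t = 2*log(4), we find x = 9/4.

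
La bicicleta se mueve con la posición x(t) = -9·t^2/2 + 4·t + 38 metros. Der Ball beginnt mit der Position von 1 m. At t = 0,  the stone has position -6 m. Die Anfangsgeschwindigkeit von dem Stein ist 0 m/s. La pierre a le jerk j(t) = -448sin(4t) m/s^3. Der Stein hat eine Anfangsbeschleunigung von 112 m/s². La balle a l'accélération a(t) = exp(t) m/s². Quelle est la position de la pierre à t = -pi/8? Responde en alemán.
Um dies zu lösen, müssen wir 3 Stammfunktionen unserer Gleichung für den Ruck j(t) = -448·sin(4·t) finden. Durch Integration von dem Ruck und Verwendung der Anfangsbedingung a(0) = 112, erhalten wir a(t) = 112·cos(4·t). Die Stammfunktion von der Beschleunigung, mit v(0) = 0, ergibt die Geschwindigkeit: v(t) = 28·sin(4·t). Mit ∫v(t)dt und Anwendung von x(0) = -6, finden wir x(t) = 1 - 7·cos(4·t). Mit x(t) = 1 - 7·cos(4·t) und Einsetzen von t = -pi/8, finden wir x = 1.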